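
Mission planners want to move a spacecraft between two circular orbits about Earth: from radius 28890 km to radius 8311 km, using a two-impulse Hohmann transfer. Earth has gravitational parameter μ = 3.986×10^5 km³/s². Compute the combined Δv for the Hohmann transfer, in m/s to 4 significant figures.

Transfer-ellipse semi-major axis a_t = (r₁ + r₂)/2 = (28890 + 8311)/2 = 18600.5 km.
Circular speed at r₁: v₁ = √(μ/r₁) = √(3.986×10^5/28890) = 3.7145 km/s.
On the transfer ellipse at r₁, vis-viva gives v_a = √[μ(2/r₁ − 1/a_t)] = 2.4829 km/s.
First burn Δv₁ = |v_a − v₁| = 1.232 km/s.
Circular speed at r₂: v₂ = √(μ/r₂) = 6.9254 km/s.
Transfer-orbit speed at r₂: v_p = √[μ(2/r₂ − 1/a_t)] = 8.6308 km/s.
Second burn Δv₂ = |v₂ − v_p| = 1.705 km/s.
Total Δv = Δv₁ + Δv₂ = 2.937 km/s.

Δv = 2937 m/s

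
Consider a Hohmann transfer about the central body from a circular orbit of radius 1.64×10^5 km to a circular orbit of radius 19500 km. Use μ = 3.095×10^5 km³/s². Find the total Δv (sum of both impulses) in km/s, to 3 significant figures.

Δv = 2.08 km/s

The Hohmann ellipse has a_t = (r₁ + r₂)/2 = 91750 km.
At r₁ the circular-orbit speed is v₁ = √(μ/r₁) = 1.37375 km/s.
On the transfer ellipse at r₁, vis-viva gives v_a = √[μ(2/r₁ − 1/a_t)] = 0.633319 km/s.
First burn Δv₁ = |v_a − v₁| = 0.74043 km/s.
At r₂, v₂ = √(μ/r₂) = 3.98394 km/s.
Transfer-orbit speed at r₂: v_p = √[μ(2/r₂ − 1/a_t)] = 5.32638 km/s.
Second burn Δv₂ = |v₂ − v_p| = 1.3424 km/s.
Total Δv = Δv₁ + Δv₂ = 2.083 km/s.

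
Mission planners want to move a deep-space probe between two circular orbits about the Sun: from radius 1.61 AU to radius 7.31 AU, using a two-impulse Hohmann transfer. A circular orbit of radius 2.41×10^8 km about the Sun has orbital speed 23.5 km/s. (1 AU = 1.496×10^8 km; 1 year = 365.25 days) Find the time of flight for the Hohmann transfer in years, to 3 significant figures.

t = 4.70 years

From the circular-orbit relation v² = μ/r at r = 2.41×10^8 km: μ = v²r = (23.5)² × 2.41×10^8 = 1.33092×10^11 km³/s².
In km: r₁ = 1.61 × 1.496×10^8 = 2.40856×10^8 km; r₂ = 7.31 × 1.496×10^8 = 1.093576×10^9 km.
Transfer-ellipse semi-major axis a_t = (r₁ + r₂)/2 = (2.40856×10^8 + 1.093576×10^9)/2 = 6.67216×10^8 km.
Half the transfer-orbit period gives t = π√(a_t³/μ) = 1.484×10^8 s.
Converting: 1.484×10^8 s ÷ 3.15576×10^7 s/year (365.25 × 86400) = 4.70 years.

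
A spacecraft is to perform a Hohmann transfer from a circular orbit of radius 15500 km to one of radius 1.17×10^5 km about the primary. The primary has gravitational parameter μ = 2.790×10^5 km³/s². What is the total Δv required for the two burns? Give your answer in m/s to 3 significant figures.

Δv = 2190 m/s

Transfer-ellipse semi-major axis a_t = (r₁ + r₂)/2 = (15500 + 1.170×10^5)/2 = 66250 km.
Circular speed at r₁: v₁ = √(μ/r₁) = √(2.790×10^5/15500) = 4.24264 km/s.
Transfer-orbit speed at r₁ (vis-viva equation): v_p = √[μ(2/r₁ − 1/a_t)] = 5.63815 km/s.
First burn Δv₁ = |v_p − v₁| = 1.396 km/s.
Circular speed at r₂: v₂ = √(μ/r₂) = 1.5442 km/s.
Transfer-orbit speed at r₂: v_a = √[μ(2/r₂ − 1/a_t)] = 0.74693 km/s.
Second burn Δv₂ = |v₂ − v_a| = 0.7973 km/s.
Total Δv = Δv₁ + Δv₂ = 2.193 km/s.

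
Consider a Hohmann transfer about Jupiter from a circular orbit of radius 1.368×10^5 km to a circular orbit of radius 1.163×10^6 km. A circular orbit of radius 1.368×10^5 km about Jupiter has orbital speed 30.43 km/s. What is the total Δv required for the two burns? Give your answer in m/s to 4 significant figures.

From the circular-orbit relation v² = μ/r at r = 1.368×10^5 km: μ = v²r = (30.43)² × 1.368×10^5 = 1.26675×10^8 km³/s².
The Hohmann ellipse has a_t = (r₁ + r₂)/2 = 6.499×10^5 km.
At r₁ the circular-orbit speed is v₁ = √(μ/r₁) = 30.43 km/s.
Transfer-orbit speed at r₁ (v² = μ(2/r − 1/a)): v_p = √[μ(2/r₁ − 1/a_t)] = 40.71 km/s.
First burn Δv₁ = |v_p − v₁| = 10.28 km/s.
At r₂, v₂ = √(μ/r₂) = 10.4365 km/s.
Transfer-orbit speed at r₂: v_a = √[μ(2/r₂ − 1/a_t)] = 4.78823 km/s.
Second burn Δv₂ = |v₂ − v_a| = 5.648 km/s.
Total Δv = Δv₁ + Δv₂ = 15.93 km/s.

Δv = 15930 m/s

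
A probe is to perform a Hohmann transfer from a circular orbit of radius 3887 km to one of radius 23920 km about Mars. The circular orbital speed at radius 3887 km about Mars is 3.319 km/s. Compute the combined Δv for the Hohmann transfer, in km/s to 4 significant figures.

Δv = 1.665 km/s

From the circular-orbit relation v² = μ/r at r = 3887 km: μ = v²r = (3.319)² × 3887 = 42818.3 km³/s².
Transfer-ellipse semi-major axis a_t = (r₁ + r₂)/2 = (3887 + 23920)/2 = 13903.5 km.
At r₁ the circular-orbit speed is v₁ = √(μ/r₁) = 3.3190 km/s.
On the transfer ellipse at r₁, vis-viva gives v_p = √[μ(2/r₁ − 1/a_t)] = 4.3534 km/s.
First burn Δv₁ = |v_p − v₁| = 1.0344 km/s.
At r₂, v₂ = √(μ/r₂) = 1.33793 km/s.
Transfer-orbit speed at r₂: v_a = √[μ(2/r₂ − 1/a_t)] = 0.707423 km/s.
Second burn Δv₂ = |v₂ − v_a| = 0.63051 km/s.
Total Δv = Δv₁ + Δv₂ = 1.665 km/s.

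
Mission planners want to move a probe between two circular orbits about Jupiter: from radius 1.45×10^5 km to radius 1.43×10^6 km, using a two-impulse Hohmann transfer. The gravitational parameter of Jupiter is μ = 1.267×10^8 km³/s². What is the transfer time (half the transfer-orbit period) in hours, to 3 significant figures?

t = 54.2 hours

The Hohmann ellipse has a_t = (r₁ + r₂)/2 = 7.875×10^5 km.
By Kepler's third law the transfer-orbit period is T = 2π√(a_t³/μ), so t = T/2 = 1.950×10^5 s.
Converting: 1.950×10^5 s ÷ 3600 s/hour = 54.2 hours.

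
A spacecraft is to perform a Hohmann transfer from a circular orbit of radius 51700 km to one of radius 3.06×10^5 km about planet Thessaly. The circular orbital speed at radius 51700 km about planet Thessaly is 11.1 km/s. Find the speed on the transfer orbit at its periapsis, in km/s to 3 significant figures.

v = 14.5 km/s

From the circular-orbit relation v² = μ/r at r = 51700 km: μ = v²r = (11.1)² × 51700 = 6.36996×10^6 km³/s².
Transfer-ellipse semi-major axis a_t = (r₁ + r₂)/2 = (51700 + 3.060×10^5)/2 = 1.7885×10^5 km.
At periapsis, r = 51700 km.
From the vis-viva equation, v = √[μ(2/r − 1/a_t)] = 14.52 km/s.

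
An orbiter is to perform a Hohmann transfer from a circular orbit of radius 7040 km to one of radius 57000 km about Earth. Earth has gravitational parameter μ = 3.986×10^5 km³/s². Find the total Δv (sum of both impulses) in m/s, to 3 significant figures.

Δv = 3920 m/s

The Hohmann ellipse has a_t = (r₁ + r₂)/2 = 32020 km.
At r₁ the circular-orbit speed is v₁ = √(μ/r₁) = 7.525 km/s.
On the transfer ellipse at r₁, vis-viva equation gives v_p = √[μ(2/r₁ − 1/a_t)] = 10.04 km/s.
First burn Δv₁ = |v_p − v₁| = 2.515 km/s.
At r₂, v₂ = √(μ/r₂) = 2.644 km/s.
Transfer-orbit speed at r₂: v_a = √[μ(2/r₂ − 1/a_t)] = 1.240 km/s.
Second burn Δv₂ = |v₂ − v_a| = 1.404 km/s.
Total Δv = Δv₁ + Δv₂ = 3.919 km/s.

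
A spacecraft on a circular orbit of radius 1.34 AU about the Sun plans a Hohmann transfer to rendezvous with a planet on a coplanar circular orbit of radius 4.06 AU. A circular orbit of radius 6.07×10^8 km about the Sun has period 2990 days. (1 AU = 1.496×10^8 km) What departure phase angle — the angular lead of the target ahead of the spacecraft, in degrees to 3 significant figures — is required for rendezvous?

φ = 82.4°

From Kepler's third law T² = 4π²r³/μ at r = 6.07×10^8 km, T = 2990 days = 2990 × 86400 s = 2.58336×10^8 s: μ = 4π²r³/T² = 1.32299×10^11 km³/s².
In km: r₁ = 1.34 × 1.496×10^8 = 2.00464×10^8 km; r₂ = 4.06 × 1.496×10^8 = 6.07376×10^8 km.
Transfer-ellipse semi-major axis a_t = (r₁ + r₂)/2 = (2.00464×10^8 + 6.07376×10^8)/2 = 4.0392×10^8 km.
The half-period of the transfer ellipse is t = π√(a_t³/μ) = 7.01156×10^7 s.
The target's mean motion on its circular orbit is ω₂ = √(μ/r₂³) = 2.42992×10^-8 rad/s.
Angle swept by the target during transfer: ω₂·t = 1.7038 rad = 97.62°.
The spacecraft traverses 180° on the transfer ellipse, so the target must lead by 180° − 97.62° = 82.4°.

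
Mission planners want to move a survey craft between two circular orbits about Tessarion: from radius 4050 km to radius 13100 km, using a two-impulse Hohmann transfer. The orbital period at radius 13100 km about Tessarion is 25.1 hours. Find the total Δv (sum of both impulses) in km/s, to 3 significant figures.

Δv = 0.672 km/s

From Kepler's third law T² = 4π²r³/μ at r = 13100 km, T = 25.1 hours = 25.1 × 3600 s = 90360 s: μ = 4π²r³/T² = 10869.8 km³/s².
The Hohmann ellipse has a_t = (r₁ + r₂)/2 = 8575 km.
Circular speed at r₁: v₁ = √(μ/r₁) = √(10869.8/4050) = 1.6383 km/s.
On the transfer ellipse at r₁, v² = μ(2/r − 1/a) gives v_p = √[μ(2/r₁ − 1/a_t)] = 2.0249 km/s.
First burn Δv₁ = |v_p − v₁| = 0.3866 km/s.
At r₂, v₂ = √(μ/r₂) = 0.9109 km/s.
Transfer-orbit speed at r₂: v_a = √[μ(2/r₂ − 1/a_t)] = 0.6260 km/s.
Second burn Δv₂ = |v₂ − v_a| = 0.2849 km/s.
Total Δv = Δv₁ + Δv₂ = 0.6715 km/s.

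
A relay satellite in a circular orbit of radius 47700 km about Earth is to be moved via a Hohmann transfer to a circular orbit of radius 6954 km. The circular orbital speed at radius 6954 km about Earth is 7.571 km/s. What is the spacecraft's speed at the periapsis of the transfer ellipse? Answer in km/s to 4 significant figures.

v = 10.00 km/s

From the circular-orbit relation v² = μ/r at r = 6954 km: μ = v²r = (7.571)² × 6954 = 3.98604×10^5 km³/s².
The Hohmann ellipse has a_t = (r₁ + r₂)/2 = 27327 km.
The periapsis of the transfer ellipse is at r = 6954 km.
From the vis-viva equation, v = √[μ(2/r − 1/a_t)] = 10.00 km/s.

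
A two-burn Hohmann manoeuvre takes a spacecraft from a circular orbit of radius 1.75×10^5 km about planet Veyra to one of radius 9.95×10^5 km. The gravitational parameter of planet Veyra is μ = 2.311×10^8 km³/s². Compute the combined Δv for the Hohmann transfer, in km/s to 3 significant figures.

The Hohmann ellipse has a_t = (r₁ + r₂)/2 = 5.850×10^5 km.
Circular speed at r₁: v₁ = √(μ/r₁) = √(2.311×10^8/1.750×10^5) = 36.340 km/s.
Transfer-orbit speed at r₁ (vis-viva): v_p = √[μ(2/r₁ − 1/a_t)] = 47.393 km/s.
First burn Δv₁ = |v_p − v₁| = 11.053 km/s.
At r₂, v₂ = √(μ/r₂) = 15.24012 km/s.
Transfer-orbit speed at r₂: v_a = √[μ(2/r₂ − 1/a_t)] = 8.335459 km/s.
Second burn Δv₂ = |v₂ − v_a| = 6.9047 km/s.
Total Δv = Δv₁ + Δv₂ = 17.96 km/s.

Δv = 18.0 km/s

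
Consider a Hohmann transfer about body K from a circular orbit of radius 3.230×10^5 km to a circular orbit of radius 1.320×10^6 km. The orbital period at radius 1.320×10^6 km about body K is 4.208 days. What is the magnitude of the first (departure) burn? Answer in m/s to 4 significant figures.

From Kepler's third law T² = 4π²r³/μ at r = 1.320×10^6 km, T = 4.208 days = 4.208 × 86400 s = 3.635712×10^5 s: μ = 4π²r³/T² = 6.86914×10^8 km³/s².
Transfer-ellipse semi-major axis a_t = (r₁ + r₂)/2 = (3.230×10^5 + 1.320×10^6)/2 = 8.215×10^5 km.
Circular speed at r = 3.230×10^5 km: v_c = √(μ/r) = 46.12 km/s.
Transfer-orbit speed at the same r (vis-viva, a = a_t): v_t = √[μ(2/r − 1/a_t)] = 58.46 km/s.
Δv₁ = |v_t − v_c| = |58.46 − 46.12| = 12.34 km/s.

Δv₁ = 12340 m/s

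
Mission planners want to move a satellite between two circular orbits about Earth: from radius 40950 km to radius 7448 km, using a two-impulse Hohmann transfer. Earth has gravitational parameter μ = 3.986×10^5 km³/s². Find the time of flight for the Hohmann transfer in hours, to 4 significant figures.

t = 5.203 hours

Transfer-ellipse semi-major axis a_t = (r₁ + r₂)/2 = (40950 + 7448)/2 = 24199 km.
By Kepler's third law the transfer-orbit period is T = 2π√(a_t³/μ), so t = T/2 = 18730 s.
Converting: 18730 s ÷ 3600 s/hour = 5.203 hours.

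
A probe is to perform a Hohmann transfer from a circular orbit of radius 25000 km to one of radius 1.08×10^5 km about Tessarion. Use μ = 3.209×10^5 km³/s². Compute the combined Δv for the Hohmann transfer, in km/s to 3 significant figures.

Transfer-ellipse semi-major axis a_t = (r₁ + r₂)/2 = (25000 + 1.080×10^5)/2 = 66500 km.
At r₁ the circular-orbit speed is v₁ = √(μ/r₁) = 3.5827 km/s.
On the transfer ellipse at r₁, vis-viva gives v_p = √[μ(2/r₁ − 1/a_t)] = 4.5658 km/s.
First burn Δv₁ = |v_p − v₁| = 0.9831 km/s.
Circular speed at r₂: v₂ = √(μ/r₂) = 1.7237 km/s.
Transfer-orbit speed at r₂: v_a = √[μ(2/r₂ − 1/a_t)] = 1.0569 km/s.
Second burn Δv₂ = |v₂ − v_a| = 0.6668 km/s.
Total Δv = Δv₁ + Δv₂ = 1.650 km/s.

Δv = 1.65 km/s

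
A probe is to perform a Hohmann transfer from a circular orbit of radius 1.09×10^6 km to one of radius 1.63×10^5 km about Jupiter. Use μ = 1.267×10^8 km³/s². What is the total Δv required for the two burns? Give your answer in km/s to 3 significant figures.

Δv = 14.2 km/s

Semi-major axis of the transfer orbit: a_t = (1.090×10^6 + 1.630×10^5)/2 = 6.265×10^5 km.
Circular speed at r₁: v₁ = √(μ/r₁) = √(1.267×10^8/1.090×10^6) = 10.781 km/s.
Transfer-orbit speed at r₁ (v² = μ(2/r − 1/a)): v_a = √[μ(2/r₁ − 1/a_t)] = 5.4993 km/s.
First burn Δv₁ = |v_a − v₁| = 5.282 km/s.
At r₂, v₂ = √(μ/r₂) = 27.8801 km/s.
Transfer-orbit speed at r₂: v_p = √[μ(2/r₂ − 1/a_t)] = 36.7745 km/s.
Second burn Δv₂ = |v₂ − v_p| = 8.894 km/s.
Δv = Δv₁ + Δv₂ = 5.282 + 8.894 = 14.18 km/s.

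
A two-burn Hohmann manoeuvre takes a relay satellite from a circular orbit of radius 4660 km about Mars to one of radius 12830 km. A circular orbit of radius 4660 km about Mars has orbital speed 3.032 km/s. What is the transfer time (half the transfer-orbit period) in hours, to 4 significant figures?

From the circular-orbit relation v² = μ/r at r = 4660 km: μ = v²r = (3.032)² × 4660 = 42839.5 km³/s².
The Hohmann ellipse has a_t = (r₁ + r₂)/2 = 8745 km.
By Kepler's third law the transfer-orbit period is T = 2π√(a_t³/μ), so t = T/2 = 12413 s.
Converting: 12413 s ÷ 3600 s/hour = 3.448 hours.

t = 3.448 hours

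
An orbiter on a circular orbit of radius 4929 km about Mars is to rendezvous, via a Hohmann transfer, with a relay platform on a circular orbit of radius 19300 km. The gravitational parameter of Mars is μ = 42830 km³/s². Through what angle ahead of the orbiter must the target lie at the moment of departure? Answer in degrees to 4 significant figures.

φ = 90.49°

The Hohmann ellipse has a_t = (r₁ + r₂)/2 = 12114.5 km.
The half-period of the transfer ellipse is t = π√(a_t³/μ) = 20240 s.
The target's mean motion on its circular orbit is ω₂ = √(μ/r₂³) = 7.719×10^-5 rad/s.
Angle swept by the target during transfer: ω₂·t = 1.5623 rad = 89.51°.
Arrival is 180° from departure on the ellipse, so φ = 180° − 89.51° = 90.49°.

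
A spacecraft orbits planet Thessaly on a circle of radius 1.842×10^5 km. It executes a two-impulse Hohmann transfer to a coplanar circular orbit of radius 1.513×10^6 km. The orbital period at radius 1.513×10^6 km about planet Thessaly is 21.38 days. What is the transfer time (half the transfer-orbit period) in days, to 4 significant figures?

From Kepler's third law T² = 4π²r³/μ at r = 1.513×10^6 km, T = 21.38 days = 21.38 × 86400 s = 1.847232×10^6 s: μ = 4π²r³/T² = 4.00713×10^7 km³/s².
Semi-major axis of the transfer orbit: a_t = (1.842×10^5 + 1.513×10^6)/2 = 8.486×10^5 km.
Half the transfer-orbit period gives t = π√(a_t³/μ) = 3.8796×10^5 s.
Converting: 3.8796×10^5 s ÷ 86400 s/day = 4.490 days.

t = 4.490 days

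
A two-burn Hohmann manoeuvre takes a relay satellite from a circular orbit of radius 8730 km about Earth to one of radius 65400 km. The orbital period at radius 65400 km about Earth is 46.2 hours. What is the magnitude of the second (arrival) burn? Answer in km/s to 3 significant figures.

From Kepler's third law T² = 4π²r³/μ at r = 65400 km, T = 46.2 hours = 46.2 × 3600 s = 1.6632×10^5 s: μ = 4π²r³/T² = 3.99212×10^5 km³/s².
Transfer-ellipse semi-major axis a_t = (r₁ + r₂)/2 = (8730 + 65400)/2 = 37065 km.
On the circular orbit at r = 65400 km, v_c = √(μ/r) = 2.471 km/s.
Vis-viva on the transfer ellipse at r = 65400 km gives v_t = √[μ(2/r − 1/a_t)] = 1.199 km/s.
Δv₂ = |v_t − v_c| = |1.199 − 2.471| = 1.272 km/s.

Δv₂ = 1.27 km/s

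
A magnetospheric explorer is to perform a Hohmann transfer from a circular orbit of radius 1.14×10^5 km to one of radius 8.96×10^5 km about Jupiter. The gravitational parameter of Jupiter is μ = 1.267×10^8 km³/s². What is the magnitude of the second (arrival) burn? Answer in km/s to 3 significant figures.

Δv₂ = 6.24 km/s

Semi-major axis of the transfer orbit: a_t = (1.140×10^5 + 8.960×10^5)/2 = 5.050×10^5 km.
On the circular orbit at r = 8.960×10^5 km, v_c = √(μ/r) = 11.89144 km/s.
Transfer-orbit speed at the same r (vis-viva, a = a_t): v_t = √[μ(2/r − 1/a_t)] = 5.649904 km/s.
Δv₂ = |v_t − v_c| = |5.649904 − 11.89144| = 6.242 km/s.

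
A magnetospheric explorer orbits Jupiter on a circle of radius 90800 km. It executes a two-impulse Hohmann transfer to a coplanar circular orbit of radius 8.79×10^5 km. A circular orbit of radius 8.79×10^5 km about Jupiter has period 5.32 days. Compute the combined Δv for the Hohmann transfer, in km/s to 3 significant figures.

From Kepler's third law T² = 4π²r³/μ at r = 8.79×10^5 km, T = 5.32 days = 5.32 × 86400 s = 4.59648×10^5 s: μ = 4π²r³/T² = 1.26904×10^8 km³/s².
Semi-major axis of the transfer orbit: a_t = (90800 + 8.790×10^5)/2 = 4.849×10^5 km.
Circular speed at r₁: v₁ = √(μ/r₁) = √(1.26904×10^8/90800) = 37.38 km/s.
On the transfer ellipse at r₁, vis-viva equation gives v_p = √[μ(2/r₁ − 1/a_t)] = 50.33 km/s.
First burn Δv₁ = |v_p − v₁| = 12.95 km/s.
At r₂, v₂ = √(μ/r₂) = 12.0155 km/s.
Transfer-orbit speed at r₂: v_a = √[μ(2/r₂ − 1/a_t)] = 5.19948 km/s.
Second burn Δv₂ = |v₂ − v_a| = 6.816 km/s.
Δv = Δv₁ + Δv₂ = 12.95 + 6.816 = 19.77 km/s.

Δv = 19.8 km/s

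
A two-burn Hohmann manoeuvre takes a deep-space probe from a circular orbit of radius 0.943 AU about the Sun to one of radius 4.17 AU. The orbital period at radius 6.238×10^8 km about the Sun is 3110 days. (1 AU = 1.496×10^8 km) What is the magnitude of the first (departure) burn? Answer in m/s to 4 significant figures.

From Kepler's third law T² = 4π²r³/μ at r = 6.238×10^8 km, T = 3110 days = 3110 × 86400 s = 2.68704×10^8 s: μ = 4π²r³/T² = 1.32723×10^11 km³/s².
In km: r₁ = 0.943 × 1.496×10^8 = 1.410728×10^8 km; r₂ = 4.17 × 1.496×10^8 = 6.23832×10^8 km.
Semi-major axis of the transfer orbit: a_t = (1.410728×10^8 + 6.23832×10^8)/2 = 3.824524×10^8 km.
Circular speed at r = 1.410728×10^8 km: v_c = √(μ/r) = 30.673 km/s.
Vis-viva on the transfer ellipse at r = 1.410728×10^8 km gives v_t = √[μ(2/r − 1/a_t)] = 39.174 km/s.
Δv₁ = |v_t − v_c| = |39.174 − 30.673| = 8.501 km/s.

Δv₁ = 8501 m/s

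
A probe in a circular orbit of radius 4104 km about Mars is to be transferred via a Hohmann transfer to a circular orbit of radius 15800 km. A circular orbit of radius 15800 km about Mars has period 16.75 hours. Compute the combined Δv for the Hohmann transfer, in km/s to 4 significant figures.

From Kepler's third law T² = 4π²r³/μ at r = 15800 km, T = 16.75 hours = 16.75 × 3600 s = 60300 s: μ = 4π²r³/T² = 42824.9 km³/s².
Transfer-ellipse semi-major axis a_t = (r₁ + r₂)/2 = (4104 + 15800)/2 = 9952 km.
Circular speed at r₁: v₁ = √(μ/r₁) = √(42824.9/4104) = 3.2303 km/s.
Transfer-orbit speed at r₁ (v² = μ(2/r − 1/a)): v_p = √[μ(2/r₁ − 1/a_t)] = 4.0702 km/s.
First burn Δv₁ = |v_p − v₁| = 0.8399 km/s.
Circular speed at r₂: v₂ = √(μ/r₂) = 1.6463 km/s.
Transfer-orbit speed at r₂: v_a = √[μ(2/r₂ − 1/a_t)] = 1.0572 km/s.
Second burn Δv₂ = |v₂ − v_a| = 0.5891 km/s.
Total Δv = Δv₁ + Δv₂ = 1.429 km/s.

Δv = 1.429 km/s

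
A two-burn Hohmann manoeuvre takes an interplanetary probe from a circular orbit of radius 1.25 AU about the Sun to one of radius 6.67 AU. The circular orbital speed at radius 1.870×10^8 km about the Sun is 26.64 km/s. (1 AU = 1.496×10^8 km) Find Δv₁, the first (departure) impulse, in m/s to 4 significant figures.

Δv₁ = 7934 m/s

From the circular-orbit relation v² = μ/r at r = 1.870×10^8 km: μ = v²r = (26.64)² × 1.870×10^8 = 1.32712×10^11 km³/s².
In km: r₁ = 1.25 × 1.496×10^8 = 1.870×10^8 km; r₂ = 6.67 × 1.496×10^8 = 9.97832×10^8 km.
Semi-major axis of the transfer orbit: a_t = (1.870×10^8 + 9.97832×10^8)/2 = 5.92416×10^8 km.
Circular speed at r = 1.870×10^8 km: v_c = √(μ/r) = 26.640 km/s.
Vis-viva on the transfer ellipse at r = 1.870×10^8 km gives v_t = √[μ(2/r − 1/a_t)] = 34.574 km/s.
Δv₁ = |v_t − v_c| = |34.574 − 26.640| = 7.934 km/s.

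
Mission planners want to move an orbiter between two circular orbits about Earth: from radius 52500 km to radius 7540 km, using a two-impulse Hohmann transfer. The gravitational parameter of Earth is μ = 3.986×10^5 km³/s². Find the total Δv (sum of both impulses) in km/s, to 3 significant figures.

The Hohmann ellipse has a_t = (r₁ + r₂)/2 = 30020 km.
At r₁ the circular-orbit speed is v₁ = √(μ/r₁) = 2.75543 km/s.
Transfer-orbit speed at r₁ (v² = μ(2/r − 1/a)): v_a = √[μ(2/r₁ − 1/a_t)] = 1.38092 km/s.
First burn Δv₁ = |v_a − v₁| = 1.375 km/s.
Circular speed at r₂: v₂ = √(μ/r₂) = 7.271 km/s.
Transfer-orbit speed at r₂: v_p = √[μ(2/r₂ − 1/a_t)] = 9.615 km/s.
Second burn Δv₂ = |v₂ − v_p| = 2.344 km/s.
Δv = Δv₁ + Δv₂ = 1.375 + 2.344 = 3.719 km/s.

Δv = 3.72 km/s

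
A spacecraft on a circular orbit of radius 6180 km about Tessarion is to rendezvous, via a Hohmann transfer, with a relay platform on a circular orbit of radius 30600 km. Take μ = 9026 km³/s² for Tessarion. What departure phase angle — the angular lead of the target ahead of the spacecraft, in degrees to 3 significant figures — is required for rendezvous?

φ = 96.1°

The Hohmann ellipse has a_t = (r₁ + r₂)/2 = 18390 km.
The half-period of the transfer ellipse is t = π√(a_t³/μ) = 82466 s.
The target's mean motion on its circular orbit is ω₂ = √(μ/r₂³) = 1.7749×10^-5 rad/s.
Angle swept by the target during transfer: ω₂·t = 1.4637 rad = 83.86°.
The spacecraft traverses 180° on the transfer ellipse, so the target must lead by 180° − 83.86° = 96.1°.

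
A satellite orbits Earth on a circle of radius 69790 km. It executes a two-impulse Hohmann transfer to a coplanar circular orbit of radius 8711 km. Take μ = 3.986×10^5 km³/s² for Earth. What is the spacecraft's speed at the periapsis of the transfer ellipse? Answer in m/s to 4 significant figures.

v = 9020 m/s

Transfer-ellipse semi-major axis a_t = (r₁ + r₂)/2 = (69790 + 8711)/2 = 39250.5 km.
At periapsis, r = 8711 km.
Vis-viva: v = √[μ(2/r − 1/a_t)] = √[3.986×10^5 × (2/8711 − 1/39250.5)] = 9.020 km/s.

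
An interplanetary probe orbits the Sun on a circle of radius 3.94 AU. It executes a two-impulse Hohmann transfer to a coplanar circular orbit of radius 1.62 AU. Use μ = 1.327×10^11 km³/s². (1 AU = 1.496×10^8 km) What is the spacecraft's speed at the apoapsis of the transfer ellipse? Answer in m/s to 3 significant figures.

In km: r₁ = 3.94 × 1.496×10^8 = 5.89424×10^8 km; r₂ = 1.62 × 1.496×10^8 = 2.42352×10^8 km.
Semi-major axis of the transfer orbit: a_t = (5.89424×10^8 + 2.42352×10^8)/2 = 4.15888×10^8 km.
The apoapsis of the transfer ellipse is at r = 5.89424×10^8 km.
Applying v² = μ(2/r − 1/a_t): v = 11.45 km/s.

v = 11500 m/s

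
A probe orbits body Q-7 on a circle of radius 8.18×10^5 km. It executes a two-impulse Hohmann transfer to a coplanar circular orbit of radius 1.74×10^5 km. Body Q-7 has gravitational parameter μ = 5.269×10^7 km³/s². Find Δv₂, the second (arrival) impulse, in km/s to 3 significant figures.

The Hohmann ellipse has a_t = (r₁ + r₂)/2 = 4.960×10^5 km.
On the circular orbit at r = 1.740×10^5 km, v_c = √(μ/r) = 17.4016 km/s.
Vis-viva on the transfer ellipse at r = 1.740×10^5 km gives v_t = √[μ(2/r − 1/a_t)] = 22.3473 km/s.
Δv₂ = |v_t − v_c| = |22.3473 − 17.4016| = 4.946 km/s.

Δv₂ = 4.95 km/s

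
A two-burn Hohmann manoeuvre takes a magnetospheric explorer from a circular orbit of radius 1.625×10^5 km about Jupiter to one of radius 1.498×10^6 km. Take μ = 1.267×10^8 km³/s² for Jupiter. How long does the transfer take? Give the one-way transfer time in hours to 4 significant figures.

t = 58.65 hours

The Hohmann ellipse has a_t = (r₁ + r₂)/2 = 8.3025×10^5 km.
By Kepler's third law the transfer-orbit period is T = 2π√(a_t³/μ), so t = T/2 = 2.1114×10^5 s.
Converting: 2.1114×10^5 s ÷ 3600 s/hour = 58.65 hours.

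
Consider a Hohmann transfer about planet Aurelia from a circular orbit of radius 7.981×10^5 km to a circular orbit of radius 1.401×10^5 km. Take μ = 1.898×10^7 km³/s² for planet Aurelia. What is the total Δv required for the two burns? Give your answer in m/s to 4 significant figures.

Transfer-ellipse semi-major axis a_t = (r₁ + r₂)/2 = (7.981×10^5 + 1.401×10^5)/2 = 4.691×10^5 km.
Circular speed at r₁: v₁ = √(μ/r₁) = √(1.898×10^7/7.981×10^5) = 4.87663 km/s.
On the transfer ellipse at r₁, vis-viva equation gives v_a = √[μ(2/r₁ − 1/a_t)] = 2.66505 km/s.
First burn Δv₁ = |v_a − v₁| = 2.2116 km/s.
At r₂, v₂ = √(μ/r₂) = 11.6394 km/s.
Transfer-orbit speed at r₂: v_p = √[μ(2/r₂ − 1/a_t)] = 15.1819 km/s.
Second burn Δv₂ = |v₂ − v_p| = 3.5425 km/s.
Total Δv = Δv₁ + Δv₂ = 5.754 km/s.

Δv = 5754 m/s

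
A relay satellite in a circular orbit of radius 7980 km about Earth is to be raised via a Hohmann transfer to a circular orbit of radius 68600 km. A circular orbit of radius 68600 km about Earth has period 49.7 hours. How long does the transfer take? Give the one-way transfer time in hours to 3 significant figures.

From Kepler's third law T² = 4π²r³/μ at r = 68600 km, T = 49.7 hours = 49.7 × 3600 s = 1.7892×10^5 s: μ = 4π²r³/T² = 3.98120×10^5 km³/s².
Semi-major axis of the transfer orbit: a_t = (7980 + 68600)/2 = 38290 km.
By Kepler's third law the transfer-orbit period is T = 2π√(a_t³/μ), so t = T/2 = 37310 s.
Converting: 37310 s ÷ 3600 s/hour = 10.4 hours.

t = 10.4 hours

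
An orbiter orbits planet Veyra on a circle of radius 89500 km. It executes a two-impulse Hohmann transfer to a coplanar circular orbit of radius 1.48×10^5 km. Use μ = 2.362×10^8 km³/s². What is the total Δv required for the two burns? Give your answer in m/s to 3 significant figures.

Δv = 11200 m/s

Transfer-ellipse semi-major axis a_t = (r₁ + r₂)/2 = (89500 + 1.480×10^5)/2 = 1.1875×10^5 km.
At r₁ the circular-orbit speed is v₁ = √(μ/r₁) = 51.372 km/s.
On the transfer ellipse at r₁, vis-viva equation gives v_p = √[μ(2/r₁ − 1/a_t)] = 57.351 km/s.
First burn Δv₁ = |v_p − v₁| = 5.979 km/s.
Circular speed at r₂: v₂ = √(μ/r₂) = 39.949 km/s.
Transfer-orbit speed at r₂: v_a = √[μ(2/r₂ − 1/a_t)] = 34.682 km/s.
Second burn Δv₂ = |v₂ − v_a| = 5.267 km/s.
Δv = Δv₁ + Δv₂ = 5.979 + 5.267 = 11.25 km/s.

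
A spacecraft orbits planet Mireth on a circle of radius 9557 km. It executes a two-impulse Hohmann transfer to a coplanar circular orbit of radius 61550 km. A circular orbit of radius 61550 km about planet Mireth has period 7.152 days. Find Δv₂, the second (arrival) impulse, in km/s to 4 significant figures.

Δv₂ = 0.3014 km/s

From Kepler's third law T² = 4π²r³/μ at r = 61550 km, T = 7.152 days = 7.152 × 86400 s = 6.179328×10^5 s: μ = 4π²r³/T² = 24108.0 km³/s².
The Hohmann ellipse has a_t = (r₁ + r₂)/2 = 35553.5 km.
On the circular orbit at r = 61550 km, v_c = √(μ/r) = 0.62584 km/s.
Transfer-orbit speed at the same r (vis-viva, a = a_t): v_t = √[μ(2/r − 1/a_t)] = 0.32448 km/s.
Δv₂ = |v_t − v_c| = |0.32448 − 0.62584| = 0.3014 km/s.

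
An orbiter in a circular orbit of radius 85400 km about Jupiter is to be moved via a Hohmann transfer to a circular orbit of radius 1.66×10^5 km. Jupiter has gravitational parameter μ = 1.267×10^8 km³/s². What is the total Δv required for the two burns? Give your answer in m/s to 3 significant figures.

Semi-major axis of the transfer orbit: a_t = (85400 + 1.660×10^5)/2 = 1.257×10^5 km.
Circular speed at r₁: v₁ = √(μ/r₁) = √(1.267×10^8/85400) = 38.518 km/s.
On the transfer ellipse at r₁, v² = μ(2/r − 1/a) gives v_p = √[μ(2/r₁ − 1/a_t)] = 44.264 km/s.
First burn Δv₁ = |v_p − v₁| = 5.746 km/s.
Circular speed at r₂: v₂ = √(μ/r₂) = 27.627 km/s.
Transfer-orbit speed at r₂: v_a = √[μ(2/r₂ − 1/a_t)] = 22.772 km/s.
Second burn Δv₂ = |v₂ − v_a| = 4.855 km/s.
Δv = Δv₁ + Δv₂ = 5.746 + 4.855 = 10.60 km/s.

Δv = 10600 m/s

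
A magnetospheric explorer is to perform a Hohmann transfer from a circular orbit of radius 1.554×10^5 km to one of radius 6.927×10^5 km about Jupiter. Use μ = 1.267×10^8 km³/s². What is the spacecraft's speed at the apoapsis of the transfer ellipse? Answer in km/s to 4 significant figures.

The Hohmann ellipse has a_t = (r₁ + r₂)/2 = 4.2405×10^5 km.
At apoapsis, r = 6.927×10^5 km.
Vis-viva: v = √[μ(2/r − 1/a_t)] = √[1.267×10^8 × (2/6.927×10^5 − 1/4.2405×10^5)] = 8.187 km/s.

v = 8.187 km/s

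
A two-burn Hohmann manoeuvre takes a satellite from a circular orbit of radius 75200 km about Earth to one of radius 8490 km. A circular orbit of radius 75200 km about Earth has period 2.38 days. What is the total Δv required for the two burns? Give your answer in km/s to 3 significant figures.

From Kepler's third law T² = 4π²r³/μ at r = 75200 km, T = 2.38 days = 2.38 × 86400 s = 2.05632×10^5 s: μ = 4π²r³/T² = 3.97038×10^5 km³/s².
Semi-major axis of the transfer orbit: a_t = (75200 + 8490)/2 = 41845 km.
At r₁ the circular-orbit speed is v₁ = √(μ/r₁) = 2.298 km/s.
Transfer-orbit speed at r₁ (v² = μ(2/r − 1/a)): v_a = √[μ(2/r₁ − 1/a_t)] = 1.035 km/s.
First burn Δv₁ = |v_a − v₁| = 1.263 km/s.
At r₂, v₂ = √(μ/r₂) = 6.8385 km/s.
Transfer-orbit speed at r₂: v_p = √[μ(2/r₂ − 1/a_t)] = 9.1675 km/s.
Second burn Δv₂ = |v₂ − v_p| = 2.329 km/s.
Total Δv = Δv₁ + Δv₂ = 3.592 km/s.

Δv = 3.59 km/s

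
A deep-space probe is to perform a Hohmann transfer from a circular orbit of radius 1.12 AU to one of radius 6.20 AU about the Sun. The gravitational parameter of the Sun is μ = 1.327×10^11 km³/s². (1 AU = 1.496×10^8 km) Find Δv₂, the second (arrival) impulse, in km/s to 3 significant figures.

Δv₂ = 5.34 km/s

In km: r₁ = 1.12 × 1.496×10^8 = 1.67552×10^8 km; r₂ = 6.20 × 1.496×10^8 = 9.2752×10^8 km.
Semi-major axis of the transfer orbit: a_t = (1.67552×10^8 + 9.2752×10^8)/2 = 5.47536×10^8 km.
On the circular orbit at r = 9.2752×10^8 km, v_c = √(μ/r) = 11.961 km/s.
Transfer-orbit speed at the same r (vis-viva, a = a_t): v_t = √[μ(2/r − 1/a_t)] = 6.6167 km/s.
Δv₂ = |v_t − v_c| = |6.6167 − 11.961| = 5.344 km/s.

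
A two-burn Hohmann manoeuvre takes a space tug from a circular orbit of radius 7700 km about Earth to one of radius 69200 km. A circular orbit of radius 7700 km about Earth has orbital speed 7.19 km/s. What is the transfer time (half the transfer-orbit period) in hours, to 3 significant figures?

From the circular-orbit relation v² = μ/r at r = 7700 km: μ = v²r = (7.19)² × 7700 = 3.98060×10^5 km³/s².
The Hohmann ellipse has a_t = (r₁ + r₂)/2 = 38450 km.
Half the transfer-orbit period gives t = π√(a_t³/μ) = 37540 s.
Converting: 37540 s ÷ 3600 s/hour = 10.4 hours.

t = 10.4 hours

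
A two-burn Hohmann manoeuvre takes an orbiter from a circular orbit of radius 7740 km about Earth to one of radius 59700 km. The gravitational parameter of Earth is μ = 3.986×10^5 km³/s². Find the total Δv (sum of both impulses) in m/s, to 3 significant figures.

Δv = 3720 m/s

Semi-major axis of the transfer orbit: a_t = (7740 + 59700)/2 = 33720 km.
At r₁ the circular-orbit speed is v₁ = √(μ/r₁) = 7.1763 km/s.
On the transfer ellipse at r₁, vis-viva gives v_p = √[μ(2/r₁ − 1/a_t)] = 9.5486 km/s.
First burn Δv₁ = |v_p − v₁| = 2.372 km/s.
At r₂, v₂ = √(μ/r₂) = 2.584 km/s.
Transfer-orbit speed at r₂: v_a = √[μ(2/r₂ − 1/a_t)] = 1.238 km/s.
Second burn Δv₂ = |v₂ − v_a| = 1.346 km/s.
Δv = Δv₁ + Δv₂ = 2.372 + 1.346 = 3.718 km/s.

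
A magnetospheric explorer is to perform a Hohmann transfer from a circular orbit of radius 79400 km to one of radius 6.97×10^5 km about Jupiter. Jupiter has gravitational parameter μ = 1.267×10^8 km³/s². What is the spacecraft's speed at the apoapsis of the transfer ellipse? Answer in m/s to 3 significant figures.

The Hohmann ellipse has a_t = (r₁ + r₂)/2 = 3.882×10^5 km.
The apoapsis of the transfer ellipse is at r = 6.970×10^5 km.
Applying v² = μ(2/r − 1/a_t): v = 6.098 km/s.

v = 6100 m/s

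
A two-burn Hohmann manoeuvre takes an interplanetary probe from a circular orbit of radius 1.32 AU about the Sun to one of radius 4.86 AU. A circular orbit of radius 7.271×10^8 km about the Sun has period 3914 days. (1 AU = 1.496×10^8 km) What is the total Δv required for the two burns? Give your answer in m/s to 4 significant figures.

Δv = 11270 m/s

From Kepler's third law T² = 4π²r³/μ at r = 7.271×10^8 km, T = 3914 days = 3914 × 86400 s = 3.381696×10^8 s: μ = 4π²r³/T² = 1.32701×10^11 km³/s².
In km: r₁ = 1.32 × 1.496×10^8 = 1.97472×10^8 km; r₂ = 4.86 × 1.496×10^8 = 7.27056×10^8 km.
Semi-major axis of the transfer orbit: a_t = (1.97472×10^8 + 7.27056×10^8)/2 = 4.62264×10^8 km.
Circular speed at r₁: v₁ = √(μ/r₁) = √(1.32701×10^11/1.97472×10^8) = 25.92291 km/s.
On the transfer ellipse at r₁, v² = μ(2/r − 1/a) gives v_p = √[μ(2/r₁ − 1/a_t)] = 32.51043 km/s.
First burn Δv₁ = |v_p − v₁| = 6.588 km/s.
Circular speed at r₂: v₂ = √(μ/r₂) = 13.51 km/s.
Transfer-orbit speed at r₂: v_a = √[μ(2/r₂ − 1/a_t)] = 8.830 km/s.
Second burn Δv₂ = |v₂ − v_a| = 4.680 km/s.
Total Δv = Δv₁ + Δv₂ = 11.27 km/s.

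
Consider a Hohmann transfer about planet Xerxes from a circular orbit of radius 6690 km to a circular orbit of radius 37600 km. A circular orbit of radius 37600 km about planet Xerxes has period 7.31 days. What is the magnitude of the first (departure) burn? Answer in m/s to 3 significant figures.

Δv₁ = 269 m/s

From Kepler's third law T² = 4π²r³/μ at r = 37600 km, T = 7.31 days = 7.31 × 86400 s = 6.31584×10^5 s: μ = 4π²r³/T² = 5260.91 km³/s².
The Hohmann ellipse has a_t = (r₁ + r₂)/2 = 22145 km.
On the circular orbit at r = 6690 km, v_c = √(μ/r) = 0.88678 km/s.
Vis-viva on the transfer ellipse at r = 6690 km gives v_t = √[μ(2/r − 1/a_t)] = 1.1555 km/s.
Δv₁ = |v_t − v_c| = |1.1555 − 0.88678| = 0.2687 km/s.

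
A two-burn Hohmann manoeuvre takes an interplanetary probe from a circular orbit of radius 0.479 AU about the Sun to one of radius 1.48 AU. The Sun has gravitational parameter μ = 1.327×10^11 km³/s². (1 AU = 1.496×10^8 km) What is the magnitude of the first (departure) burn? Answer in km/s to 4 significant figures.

In km: r₁ = 0.479 × 1.496×10^8 = 7.16584×10^7 km; r₂ = 1.48 × 1.496×10^8 = 2.21408×10^8 km.
The Hohmann ellipse has a_t = (r₁ + r₂)/2 = 1.465332×10^8 km.
Circular speed at r = 7.16584×10^7 km: v_c = √(μ/r) = 43.033 km/s.
Vis-viva on the transfer ellipse at r = 7.16584×10^7 km gives v_t = √[μ(2/r − 1/a_t)] = 52.897 km/s.
Δv₁ = |v_t − v_c| = |52.897 − 43.033| = 9.864 km/s.

Δv₁ = 9.864 km/s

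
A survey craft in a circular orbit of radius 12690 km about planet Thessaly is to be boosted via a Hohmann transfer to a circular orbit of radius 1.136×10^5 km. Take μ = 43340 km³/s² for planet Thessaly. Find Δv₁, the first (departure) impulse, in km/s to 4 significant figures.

Δv₁ = 0.6307 km/s

Transfer-ellipse semi-major axis a_t = (r₁ + r₂)/2 = (12690 + 1.136×10^5)/2 = 63145 km.
Circular speed at r = 12690 km: v_c = √(μ/r) = 1.84805 km/s.
Vis-viva on the transfer ellipse at r = 12690 km gives v_t = √[μ(2/r − 1/a_t)] = 2.47875 km/s.
Δv₁ = |v_t − v_c| = |2.47875 − 1.84805| = 0.6307 km/s.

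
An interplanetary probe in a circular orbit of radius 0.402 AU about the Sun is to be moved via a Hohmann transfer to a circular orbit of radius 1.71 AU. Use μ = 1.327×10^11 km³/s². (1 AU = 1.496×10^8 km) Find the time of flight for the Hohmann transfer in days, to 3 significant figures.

t = 198 days

In km: r₁ = 0.402 × 1.496×10^8 = 6.01392×10^7 km; r₂ = 1.71 × 1.496×10^8 = 2.55816×10^8 km.
Semi-major axis of the transfer orbit: a_t = (6.01392×10^7 + 2.55816×10^8)/2 = 1.579776×10^8 km.
Transfer time t = π√(a_t³/μ) = π√((1.579776×10^8)³ / 1.327×10^11) = 1.712×10^7 s.
Converting: 1.712×10^7 s ÷ 86400 s/day = 198 days.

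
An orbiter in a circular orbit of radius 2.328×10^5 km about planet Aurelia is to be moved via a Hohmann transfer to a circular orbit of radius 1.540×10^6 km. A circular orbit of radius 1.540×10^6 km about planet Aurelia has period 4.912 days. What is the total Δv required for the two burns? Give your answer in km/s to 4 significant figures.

Δv = 29.77 km/s

From Kepler's third law T² = 4π²r³/μ at r = 1.540×10^6 km, T = 4.912 days = 4.912 × 86400 s = 4.243968×10^5 s: μ = 4π²r³/T² = 8.00530×10^8 km³/s².
The Hohmann ellipse has a_t = (r₁ + r₂)/2 = 8.864×10^5 km.
At r₁ the circular-orbit speed is v₁ = √(μ/r₁) = 58.64 km/s.
On the transfer ellipse at r₁, vis-viva gives v_p = √[μ(2/r₁ − 1/a_t)] = 77.29 km/s.
First burn Δv₁ = |v_p − v₁| = 18.65 km/s.
Circular speed at r₂: v₂ = √(μ/r₂) = 22.80 km/s.
Transfer-orbit speed at r₂: v_a = √[μ(2/r₂ − 1/a_t)] = 11.68 km/s.
Second burn Δv₂ = |v₂ − v_a| = 11.12 km/s.
Δv = Δv₁ + Δv₂ = 18.65 + 11.12 = 29.77 km/s.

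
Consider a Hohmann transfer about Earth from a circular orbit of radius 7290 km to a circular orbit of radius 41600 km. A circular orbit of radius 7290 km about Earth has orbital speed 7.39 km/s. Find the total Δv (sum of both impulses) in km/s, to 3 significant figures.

From the circular-orbit relation v² = μ/r at r = 7290 km: μ = v²r = (7.39)² × 7290 = 3.98122×10^5 km³/s².
Transfer-ellipse semi-major axis a_t = (r₁ + r₂)/2 = (7290 + 41600)/2 = 24445 km.
At r₁ the circular-orbit speed is v₁ = √(μ/r₁) = 7.3900 km/s.
Transfer-orbit speed at r₁ (v² = μ(2/r − 1/a)): v_p = √[μ(2/r₁ − 1/a_t)] = 9.6404 km/s.
First burn Δv₁ = |v_p − v₁| = 2.2504 km/s.
Circular speed at r₂: v₂ = √(μ/r₂) = 3.0936 km/s.
Transfer-orbit speed at r₂: v_a = √[μ(2/r₂ − 1/a_t)] = 1.6894 km/s.
Second burn Δv₂ = |v₂ − v_a| = 1.4042 km/s.
Total Δv = Δv₁ + Δv₂ = 3.655 km/s.

Δv = 3.65 km/s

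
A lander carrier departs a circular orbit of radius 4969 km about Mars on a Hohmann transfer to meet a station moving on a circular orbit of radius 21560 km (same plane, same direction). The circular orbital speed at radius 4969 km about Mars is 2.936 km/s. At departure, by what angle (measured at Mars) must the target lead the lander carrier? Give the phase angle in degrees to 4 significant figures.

From the circular-orbit relation v² = μ/r at r = 4969 km: μ = v²r = (2.936)² × 4969 = 42833.3 km³/s².
The Hohmann ellipse has a_t = (r₁ + r₂)/2 = 13264.5 km.
Transfer time t = π√(a_t³/μ) = 23190 s.
The target's mean motion on its circular orbit is ω₂ = √(μ/r₂³) = 6.538×10^-5 rad/s.
Angle swept by the target during transfer: ω₂·t = 1.516 rad = 86.86°.
Arrival is 180° from departure on the ellipse, so φ = 180° − 86.86° = 93.14°.

φ = 93.14°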